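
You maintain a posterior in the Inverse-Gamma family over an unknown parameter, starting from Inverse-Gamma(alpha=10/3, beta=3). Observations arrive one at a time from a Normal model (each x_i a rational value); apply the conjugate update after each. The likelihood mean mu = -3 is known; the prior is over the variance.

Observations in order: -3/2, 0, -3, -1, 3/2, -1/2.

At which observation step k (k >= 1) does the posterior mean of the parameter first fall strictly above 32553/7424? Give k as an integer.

k = 6

obs 1: x=-3/2 → posterior Inverse-Gamma(23/6, 33/8)
obs 2: x=0 → posterior Inverse-Gamma(13/3, 69/8)
obs 3: x=-3 → posterior Inverse-Gamma(29/6, 69/8)
obs 4: x=-1 → posterior Inverse-Gamma(16/3, 85/8)
obs 5: x=3/2 → posterior Inverse-Gamma(35/6, 83/4)
obs 6: x=-1/2 → posterior Inverse-Gamma(19/3, 191/8)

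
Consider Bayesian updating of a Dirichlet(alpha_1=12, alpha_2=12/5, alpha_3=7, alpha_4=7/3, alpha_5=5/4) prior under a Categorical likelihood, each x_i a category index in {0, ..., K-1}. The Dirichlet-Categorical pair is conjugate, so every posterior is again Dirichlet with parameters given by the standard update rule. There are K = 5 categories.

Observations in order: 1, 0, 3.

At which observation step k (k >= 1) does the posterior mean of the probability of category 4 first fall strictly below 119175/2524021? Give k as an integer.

k = 2

obs 1: x=1 → posterior Dirichlet(12, 17/5, 7, 7/3, 5/4)
obs 2: x=0 → posterior Dirichlet(13, 17/5, 7, 7/3, 5/4)
obs 3: x=3 → posterior Dirichlet(13, 17/5, 7, 10/3, 5/4)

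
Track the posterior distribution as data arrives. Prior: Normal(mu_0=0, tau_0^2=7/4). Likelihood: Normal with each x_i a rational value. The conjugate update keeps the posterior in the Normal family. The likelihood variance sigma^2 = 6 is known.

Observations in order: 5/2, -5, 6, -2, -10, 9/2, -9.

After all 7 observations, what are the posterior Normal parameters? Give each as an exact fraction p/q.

obs 1: x=5/2 → posterior Normal(35/62, 42/31)
obs 2: x=-5 → posterior Normal(-35/76, 21/19)
obs 3: x=6 → posterior Normal(49/90, 14/15)
obs 4: x=-2 → posterior Normal(21/104, 21/26)
obs 5: x=-10 → posterior Normal(-119/118, 42/59)
obs 6: x=9/2 → posterior Normal(-14/33, 7/11)
obs 7: x=-9 → posterior Normal(-91/73, 42/73)

mu_0=-91/73, tau_0^2=42/73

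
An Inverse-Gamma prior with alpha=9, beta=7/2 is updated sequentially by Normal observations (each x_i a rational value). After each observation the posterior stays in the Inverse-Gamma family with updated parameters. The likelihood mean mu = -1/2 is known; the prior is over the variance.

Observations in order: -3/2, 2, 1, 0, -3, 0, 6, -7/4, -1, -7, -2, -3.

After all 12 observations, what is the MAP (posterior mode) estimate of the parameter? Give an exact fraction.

1889/512

obs 1: x=-3/2 → posterior Inverse-Gamma(19/2, 4)
obs 2: x=2 → posterior Inverse-Gamma(10, 57/8)
obs 3: x=1 → posterior Inverse-Gamma(21/2, 33/4)
obs 4: x=0 → posterior Inverse-Gamma(11, 67/8)
obs 5: x=-3 → posterior Inverse-Gamma(23/2, 23/2)
obs 6: x=0 → posterior Inverse-Gamma(12, 93/8)
obs 7: x=6 → posterior Inverse-Gamma(25/2, 131/4)
obs 8: x=-7/4 → posterior Inverse-Gamma(13, 1073/32)
obs 9: x=-1 → posterior Inverse-Gamma(27/2, 1077/32)
obs 10: x=-7 → posterior Inverse-Gamma(14, 1753/32)
obs 11: x=-2 → posterior Inverse-Gamma(29/2, 1789/32)
obs 12: x=-3 → posterior Inverse-Gamma(15, 1889/32)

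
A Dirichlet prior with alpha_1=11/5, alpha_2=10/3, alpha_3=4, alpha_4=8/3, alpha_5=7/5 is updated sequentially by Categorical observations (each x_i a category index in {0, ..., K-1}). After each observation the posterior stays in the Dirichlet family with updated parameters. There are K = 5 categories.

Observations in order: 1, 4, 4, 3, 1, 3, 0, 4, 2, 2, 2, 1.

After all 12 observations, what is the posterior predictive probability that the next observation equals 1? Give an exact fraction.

95/384

obs 1: x=1 → posterior Dirichlet(11/5, 13/3, 4, 8/3, 7/5)
obs 2: x=4 → posterior Dirichlet(11/5, 13/3, 4, 8/3, 12/5)
obs 3: x=4 → posterior Dirichlet(11/5, 13/3, 4, 8/3, 17/5)
obs 4: x=3 → posterior Dirichlet(11/5, 13/3, 4, 11/3, 17/5)
obs 5: x=1 → posterior Dirichlet(11/5, 16/3, 4, 11/3, 17/5)
obs 6: x=3 → posterior Dirichlet(11/5, 16/3, 4, 14/3, 17/5)
obs 7: x=0 → posterior Dirichlet(16/5, 16/3, 4, 14/3, 17/5)
obs 8: x=4 → posterior Dirichlet(16/5, 16/3, 4, 14/3, 22/5)
obs 9: x=2 → posterior Dirichlet(16/5, 16/3, 5, 14/3, 22/5)
obs 10: x=2 → posterior Dirichlet(16/5, 16/3, 6, 14/3, 22/5)
obs 11: x=2 → posterior Dirichlet(16/5, 16/3, 7, 14/3, 22/5)
obs 12: x=1 → posterior Dirichlet(16/5, 19/3, 7, 14/3, 22/5)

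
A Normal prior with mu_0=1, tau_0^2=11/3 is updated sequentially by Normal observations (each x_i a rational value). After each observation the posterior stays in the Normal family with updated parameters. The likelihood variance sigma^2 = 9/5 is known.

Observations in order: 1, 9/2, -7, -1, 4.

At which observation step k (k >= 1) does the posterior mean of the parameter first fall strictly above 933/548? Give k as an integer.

obs 1: x=1 → posterior Normal(1, 99/82)
obs 2: x=9/2 → posterior Normal(659/274, 99/137)
obs 3: x=-7 → posterior Normal(-37/128, 33/64)
obs 4: x=-1 → posterior Normal(-17/38, 99/247)
obs 5: x=4 → posterior Normal(219/604, 99/302)

k = 2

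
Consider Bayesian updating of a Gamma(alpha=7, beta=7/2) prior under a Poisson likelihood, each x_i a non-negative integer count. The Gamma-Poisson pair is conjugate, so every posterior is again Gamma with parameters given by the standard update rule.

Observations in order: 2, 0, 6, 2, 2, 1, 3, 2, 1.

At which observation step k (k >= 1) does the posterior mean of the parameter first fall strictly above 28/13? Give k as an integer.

k = 3

obs 1: x=2 → posterior Gamma(9, 9/2)
obs 2: x=0 → posterior Gamma(9, 11/2)
obs 3: x=6 → posterior Gamma(15, 13/2)
obs 4: x=2 → posterior Gamma(17, 15/2)
obs 5: x=2 → posterior Gamma(19, 17/2)
obs 6: x=1 → posterior Gamma(20, 19/2)
obs 7: x=3 → posterior Gamma(23, 21/2)
obs 8: x=2 → posterior Gamma(25, 23/2)
obs 9: x=1 → posterior Gamma(26, 25/2)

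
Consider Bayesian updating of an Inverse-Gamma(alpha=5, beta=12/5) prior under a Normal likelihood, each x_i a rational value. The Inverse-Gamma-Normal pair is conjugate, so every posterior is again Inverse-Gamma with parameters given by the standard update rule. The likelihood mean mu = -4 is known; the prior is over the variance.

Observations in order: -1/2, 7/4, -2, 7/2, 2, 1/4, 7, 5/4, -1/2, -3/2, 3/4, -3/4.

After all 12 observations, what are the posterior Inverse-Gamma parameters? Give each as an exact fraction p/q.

alpha=11, beta=29169/160

obs 1: x=-1/2 → posterior Inverse-Gamma(11/2, 341/40)
obs 2: x=7/4 → posterior Inverse-Gamma(6, 4009/160)
obs 3: x=-2 → posterior Inverse-Gamma(13/2, 4329/160)
obs 4: x=7/2 → posterior Inverse-Gamma(7, 8829/160)
obs 5: x=2 → posterior Inverse-Gamma(15/2, 11709/160)
obs 6: x=1/4 → posterior Inverse-Gamma(8, 6577/80)
obs 7: x=7 → posterior Inverse-Gamma(17/2, 11417/80)
obs 8: x=5/4 → posterior Inverse-Gamma(9, 25039/160)
obs 9: x=-1/2 → posterior Inverse-Gamma(19/2, 26019/160)
obs 10: x=-3/2 → posterior Inverse-Gamma(10, 26519/160)
obs 11: x=3/4 → posterior Inverse-Gamma(21/2, 7081/40)
obs 12: x=-3/4 → posterior Inverse-Gamma(11, 29169/160)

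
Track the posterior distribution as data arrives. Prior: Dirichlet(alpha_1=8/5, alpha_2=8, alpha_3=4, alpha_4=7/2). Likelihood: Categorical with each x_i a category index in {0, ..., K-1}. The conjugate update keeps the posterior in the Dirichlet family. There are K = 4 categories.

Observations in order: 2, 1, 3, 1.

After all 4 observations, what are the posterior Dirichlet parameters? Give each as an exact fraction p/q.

obs 1: x=2 → posterior Dirichlet(8/5, 8, 5, 7/2)
obs 2: x=1 → posterior Dirichlet(8/5, 9, 5, 7/2)
obs 3: x=3 → posterior Dirichlet(8/5, 9, 5, 9/2)
obs 4: x=1 → posterior Dirichlet(8/5, 10, 5, 9/2)

alpha_1=8/5, alpha_2=10, alpha_3=5, alpha_4=9/2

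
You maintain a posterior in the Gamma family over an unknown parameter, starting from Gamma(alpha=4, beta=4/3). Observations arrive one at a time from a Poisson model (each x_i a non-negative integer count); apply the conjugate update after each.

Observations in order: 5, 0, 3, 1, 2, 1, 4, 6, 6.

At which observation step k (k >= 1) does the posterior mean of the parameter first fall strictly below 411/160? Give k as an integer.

k = 4

obs 1: x=5 → posterior Gamma(9, 7/3)
obs 2: x=0 → posterior Gamma(9, 10/3)
obs 3: x=3 → posterior Gamma(12, 13/3)
obs 4: x=1 → posterior Gamma(13, 16/3)
obs 5: x=2 → posterior Gamma(15, 19/3)
obs 6: x=1 → posterior Gamma(16, 22/3)
obs 7: x=4 → posterior Gamma(20, 25/3)
obs 8: x=6 → posterior Gamma(26, 28/3)
obs 9: x=6 → posterior Gamma(32, 31/3)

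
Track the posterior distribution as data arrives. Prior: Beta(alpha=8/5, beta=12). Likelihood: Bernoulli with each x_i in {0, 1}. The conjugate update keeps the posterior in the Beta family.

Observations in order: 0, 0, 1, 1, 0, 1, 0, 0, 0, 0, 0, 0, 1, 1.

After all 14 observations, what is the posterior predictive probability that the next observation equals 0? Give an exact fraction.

35/46

obs 1: x=0 → posterior Beta(8/5, 13)
obs 2: x=0 → posterior Beta(8/5, 14)
obs 3: x=1 → posterior Beta(13/5, 14)
obs 4: x=1 → posterior Beta(18/5, 14)
obs 5: x=0 → posterior Beta(18/5, 15)
obs 6: x=1 → posterior Beta(23/5, 15)
obs 7: x=0 → posterior Beta(23/5, 16)
obs 8: x=0 → posterior Beta(23/5, 17)
obs 9: x=0 → posterior Beta(23/5, 18)
obs 10: x=0 → posterior Beta(23/5, 19)
obs 11: x=0 → posterior Beta(23/5, 20)
obs 12: x=0 → posterior Beta(23/5, 21)
obs 13: x=1 → posterior Beta(28/5, 21)
obs 14: x=1 → posterior Beta(33/5, 21)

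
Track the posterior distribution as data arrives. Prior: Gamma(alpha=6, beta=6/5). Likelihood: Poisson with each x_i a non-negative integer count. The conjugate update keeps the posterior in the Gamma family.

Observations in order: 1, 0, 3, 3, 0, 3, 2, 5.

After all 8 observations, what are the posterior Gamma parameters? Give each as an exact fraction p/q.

alpha=23, beta=46/5

obs 1: x=1 → posterior Gamma(7, 11/5)
obs 2: x=0 → posterior Gamma(7, 16/5)
obs 3: x=3 → posterior Gamma(10, 21/5)
obs 4: x=3 → posterior Gamma(13, 26/5)
obs 5: x=0 → posterior Gamma(13, 31/5)
obs 6: x=3 → posterior Gamma(16, 36/5)
obs 7: x=2 → posterior Gamma(18, 41/5)
obs 8: x=5 → posterior Gamma(23, 46/5)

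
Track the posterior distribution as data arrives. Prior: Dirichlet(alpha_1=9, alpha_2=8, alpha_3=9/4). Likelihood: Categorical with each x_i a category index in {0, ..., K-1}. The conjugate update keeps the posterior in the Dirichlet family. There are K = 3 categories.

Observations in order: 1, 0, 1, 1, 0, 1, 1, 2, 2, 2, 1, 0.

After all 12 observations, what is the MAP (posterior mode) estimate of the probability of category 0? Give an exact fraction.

44/113

obs 1: x=1 → posterior Dirichlet(9, 9, 9/4)
obs 2: x=0 → posterior Dirichlet(10, 9, 9/4)
obs 3: x=1 → posterior Dirichlet(10, 10, 9/4)
obs 4: x=1 → posterior Dirichlet(10, 11, 9/4)
obs 5: x=0 → posterior Dirichlet(11, 11, 9/4)
obs 6: x=1 → posterior Dirichlet(11, 12, 9/4)
obs 7: x=1 → posterior Dirichlet(11, 13, 9/4)
obs 8: x=2 → posterior Dirichlet(11, 13, 13/4)
obs 9: x=2 → posterior Dirichlet(11, 13, 17/4)
obs 10: x=2 → posterior Dirichlet(11, 13, 21/4)
obs 11: x=1 → posterior Dirichlet(11, 14, 21/4)
obs 12: x=0 → posterior Dirichlet(12, 14, 21/4)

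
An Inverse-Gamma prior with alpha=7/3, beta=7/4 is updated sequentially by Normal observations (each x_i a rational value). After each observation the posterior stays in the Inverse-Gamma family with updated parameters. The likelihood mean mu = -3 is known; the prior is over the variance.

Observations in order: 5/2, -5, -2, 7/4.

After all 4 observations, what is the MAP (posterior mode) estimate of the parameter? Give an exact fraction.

2943/512

obs 1: x=5/2 → posterior Inverse-Gamma(17/6, 135/8)
obs 2: x=-5 → posterior Inverse-Gamma(10/3, 151/8)
obs 3: x=-2 → posterior Inverse-Gamma(23/6, 155/8)
obs 4: x=7/4 → posterior Inverse-Gamma(13/3, 981/32)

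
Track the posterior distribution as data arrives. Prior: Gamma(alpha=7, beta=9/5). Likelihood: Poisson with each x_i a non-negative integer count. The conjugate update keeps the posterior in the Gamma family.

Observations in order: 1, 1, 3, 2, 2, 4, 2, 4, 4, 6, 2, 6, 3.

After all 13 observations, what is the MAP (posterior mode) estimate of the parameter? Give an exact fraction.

115/37

obs 1: x=1 → posterior Gamma(8, 14/5)
obs 2: x=1 → posterior Gamma(9, 19/5)
obs 3: x=3 → posterior Gamma(12, 24/5)
obs 4: x=2 → posterior Gamma(14, 29/5)
obs 5: x=2 → posterior Gamma(16, 34/5)
obs 6: x=4 → posterior Gamma(20, 39/5)
obs 7: x=2 → posterior Gamma(22, 44/5)
obs 8: x=4 → posterior Gamma(26, 49/5)
obs 9: x=4 → posterior Gamma(30, 54/5)
obs 10: x=6 → posterior Gamma(36, 59/5)
obs 11: x=2 → posterior Gamma(38, 64/5)
obs 12: x=6 → posterior Gamma(44, 69/5)
obs 13: x=3 → posterior Gamma(47, 74/5)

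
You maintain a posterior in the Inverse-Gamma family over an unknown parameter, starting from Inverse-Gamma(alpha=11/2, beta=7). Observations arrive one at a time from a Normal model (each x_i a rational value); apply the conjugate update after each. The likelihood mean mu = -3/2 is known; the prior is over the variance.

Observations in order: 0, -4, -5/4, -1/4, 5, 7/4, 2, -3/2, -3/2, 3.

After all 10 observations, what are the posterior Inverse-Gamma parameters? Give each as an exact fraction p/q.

alpha=21/2, beta=1751/32

obs 1: x=0 → posterior Inverse-Gamma(6, 65/8)
obs 2: x=-4 → posterior Inverse-Gamma(13/2, 45/4)
obs 3: x=-5/4 → posterior Inverse-Gamma(7, 361/32)
obs 4: x=-1/4 → posterior Inverse-Gamma(15/2, 193/16)
obs 5: x=5 → posterior Inverse-Gamma(8, 531/16)
obs 6: x=7/4 → posterior Inverse-Gamma(17/2, 1231/32)
obs 7: x=2 → posterior Inverse-Gamma(9, 1427/32)
obs 8: x=-3/2 → posterior Inverse-Gamma(19/2, 1427/32)
obs 9: x=-3/2 → posterior Inverse-Gamma(10, 1427/32)
obs 10: x=3 → posterior Inverse-Gamma(21/2, 1751/32)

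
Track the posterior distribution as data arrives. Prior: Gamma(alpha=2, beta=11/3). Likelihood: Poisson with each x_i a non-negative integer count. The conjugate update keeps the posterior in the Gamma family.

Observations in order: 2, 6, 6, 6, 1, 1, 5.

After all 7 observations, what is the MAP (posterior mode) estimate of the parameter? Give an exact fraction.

obs 1: x=2 → posterior Gamma(4, 14/3)
obs 2: x=6 → posterior Gamma(10, 17/3)
obs 3: x=6 → posterior Gamma(16, 20/3)
obs 4: x=6 → posterior Gamma(22, 23/3)
obs 5: x=1 → posterior Gamma(23, 26/3)
obs 6: x=1 → posterior Gamma(24, 29/3)
obs 7: x=5 → posterior Gamma(29, 32/3)

21/8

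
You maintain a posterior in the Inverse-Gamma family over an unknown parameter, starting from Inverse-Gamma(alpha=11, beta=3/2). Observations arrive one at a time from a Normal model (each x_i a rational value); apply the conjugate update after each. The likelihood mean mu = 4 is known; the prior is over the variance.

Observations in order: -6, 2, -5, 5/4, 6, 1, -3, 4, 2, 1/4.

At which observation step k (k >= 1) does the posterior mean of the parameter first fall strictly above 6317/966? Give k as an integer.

k = 3

obs 1: x=-6 → posterior Inverse-Gamma(23/2, 103/2)
obs 2: x=2 → posterior Inverse-Gamma(12, 107/2)
obs 3: x=-5 → posterior Inverse-Gamma(25/2, 94)
obs 4: x=5/4 → posterior Inverse-Gamma(13, 3129/32)
obs 5: x=6 → posterior Inverse-Gamma(27/2, 3193/32)
obs 6: x=1 → posterior Inverse-Gamma(14, 3337/32)
obs 7: x=-3 → posterior Inverse-Gamma(29/2, 4121/32)
obs 8: x=4 → posterior Inverse-Gamma(15, 4121/32)
obs 9: x=2 → posterior Inverse-Gamma(31/2, 4185/32)
obs 10: x=1/4 → posterior Inverse-Gamma(16, 2205/16)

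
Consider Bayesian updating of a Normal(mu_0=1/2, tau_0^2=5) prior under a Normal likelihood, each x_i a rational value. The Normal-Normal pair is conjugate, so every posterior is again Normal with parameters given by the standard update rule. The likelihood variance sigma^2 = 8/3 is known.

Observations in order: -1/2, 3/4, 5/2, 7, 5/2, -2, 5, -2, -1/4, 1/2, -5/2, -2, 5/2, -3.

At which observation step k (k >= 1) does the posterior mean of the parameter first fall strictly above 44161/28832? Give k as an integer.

k = 4

obs 1: x=-1/2 → posterior Normal(-7/46, 40/23)
obs 2: x=3/4 → posterior Normal(31/152, 20/19)
obs 3: x=5/2 → posterior Normal(181/212, 40/53)
obs 4: x=7 → posterior Normal(601/272, 10/17)
obs 5: x=5/2 → posterior Normal(751/332, 40/83)
obs 6: x=-2 → posterior Normal(631/392, 20/49)
obs 7: x=5 → posterior Normal(931/452, 40/113)
obs 8: x=-2 → posterior Normal(811/512, 5/16)
obs 9: x=-1/4 → posterior Normal(199/143, 40/143)
obs 10: x=1/2 → posterior Normal(413/316, 20/79)
obs 11: x=-5/2 → posterior Normal(169/173, 40/173)
obs 12: x=-2 → posterior Normal(139/188, 10/47)
obs 13: x=5/2 → posterior Normal(353/406, 40/203)
obs 14: x=-3 → posterior Normal(263/436, 20/109)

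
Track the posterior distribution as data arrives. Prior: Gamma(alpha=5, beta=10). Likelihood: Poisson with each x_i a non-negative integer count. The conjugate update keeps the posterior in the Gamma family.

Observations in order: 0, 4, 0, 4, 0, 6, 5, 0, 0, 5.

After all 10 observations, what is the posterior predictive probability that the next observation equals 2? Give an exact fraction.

7784628224000000000000000000000000000000/32484552023820148703640359334962256582207

obs 1: x=0 → posterior Gamma(5, 11)
obs 2: x=4 → posterior Gamma(9, 12)
obs 3: x=0 → posterior Gamma(9, 13)
obs 4: x=4 → posterior Gamma(13, 14)
obs 5: x=0 → posterior Gamma(13, 15)
obs 6: x=6 → posterior Gamma(19, 16)
obs 7: x=5 → posterior Gamma(24, 17)
obs 8: x=0 → posterior Gamma(24, 18)
obs 9: x=0 → posterior Gamma(24, 19)
obs 10: x=5 → posterior Gamma(29, 20)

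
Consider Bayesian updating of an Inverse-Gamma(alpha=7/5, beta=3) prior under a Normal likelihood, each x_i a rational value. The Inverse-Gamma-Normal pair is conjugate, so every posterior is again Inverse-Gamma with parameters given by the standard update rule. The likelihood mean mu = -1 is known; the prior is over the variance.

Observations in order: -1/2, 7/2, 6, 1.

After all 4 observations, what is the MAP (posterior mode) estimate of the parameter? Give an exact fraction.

obs 1: x=-1/2 → posterior Inverse-Gamma(19/10, 25/8)
obs 2: x=7/2 → posterior Inverse-Gamma(12/5, 53/4)
obs 3: x=6 → posterior Inverse-Gamma(29/10, 151/4)
obs 4: x=1 → posterior Inverse-Gamma(17/5, 159/4)

795/88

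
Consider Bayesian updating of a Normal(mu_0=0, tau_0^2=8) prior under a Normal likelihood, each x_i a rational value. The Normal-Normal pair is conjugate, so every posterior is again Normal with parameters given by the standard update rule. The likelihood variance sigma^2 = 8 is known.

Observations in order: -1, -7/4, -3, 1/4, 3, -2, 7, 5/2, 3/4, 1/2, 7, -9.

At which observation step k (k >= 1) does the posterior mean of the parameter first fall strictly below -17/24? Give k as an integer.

obs 1: x=-1 → posterior Normal(-1/2, 4)
obs 2: x=-7/4 → posterior Normal(-11/12, 8/3)
obs 3: x=-3 → posterior Normal(-23/16, 2)
obs 4: x=1/4 → posterior Normal(-11/10, 8/5)
obs 5: x=3 → posterior Normal(-5/12, 4/3)
obs 6: x=-2 → posterior Normal(-9/14, 8/7)
obs 7: x=7 → posterior Normal(5/16, 1)
obs 8: x=5/2 → posterior Normal(5/9, 8/9)
obs 9: x=3/4 → posterior Normal(23/40, 4/5)
obs 10: x=1/2 → posterior Normal(25/44, 8/11)
obs 11: x=7 → posterior Normal(53/48, 2/3)
obs 12: x=-9 → posterior Normal(17/52, 8/13)

k = 2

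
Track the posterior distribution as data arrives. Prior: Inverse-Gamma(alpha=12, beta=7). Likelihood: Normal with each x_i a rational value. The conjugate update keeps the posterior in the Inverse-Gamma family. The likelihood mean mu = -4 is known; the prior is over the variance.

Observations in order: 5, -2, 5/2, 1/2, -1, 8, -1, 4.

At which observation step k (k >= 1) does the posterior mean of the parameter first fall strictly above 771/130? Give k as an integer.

k = 4

obs 1: x=5 → posterior Inverse-Gamma(25/2, 95/2)
obs 2: x=-2 → posterior Inverse-Gamma(13, 99/2)
obs 3: x=5/2 → posterior Inverse-Gamma(27/2, 565/8)
obs 4: x=1/2 → posterior Inverse-Gamma(14, 323/4)
obs 5: x=-1 → posterior Inverse-Gamma(29/2, 341/4)
obs 6: x=8 → posterior Inverse-Gamma(15, 629/4)
obs 7: x=-1 → posterior Inverse-Gamma(31/2, 647/4)
obs 8: x=4 → posterior Inverse-Gamma(16, 775/4)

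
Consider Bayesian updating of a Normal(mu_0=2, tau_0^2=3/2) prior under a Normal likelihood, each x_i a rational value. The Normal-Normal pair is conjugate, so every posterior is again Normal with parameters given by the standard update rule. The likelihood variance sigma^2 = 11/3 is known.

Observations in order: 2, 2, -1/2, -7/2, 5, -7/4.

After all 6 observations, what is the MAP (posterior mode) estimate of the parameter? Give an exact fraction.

obs 1: x=2 → posterior Normal(2, 33/31)
obs 2: x=2 → posterior Normal(2, 33/40)
obs 3: x=-1/2 → posterior Normal(151/98, 33/49)
obs 4: x=-7/2 → posterior Normal(22/29, 33/58)
obs 5: x=5 → posterior Normal(89/67, 33/67)
obs 6: x=-7/4 → posterior Normal(293/304, 33/76)

293/304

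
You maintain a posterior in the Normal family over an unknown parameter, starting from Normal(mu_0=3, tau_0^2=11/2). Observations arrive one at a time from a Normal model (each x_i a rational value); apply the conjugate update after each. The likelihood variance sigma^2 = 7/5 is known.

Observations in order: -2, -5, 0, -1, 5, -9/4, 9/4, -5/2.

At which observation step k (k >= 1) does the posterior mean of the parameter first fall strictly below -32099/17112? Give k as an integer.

obs 1: x=-2 → posterior Normal(-68/69, 77/69)
obs 2: x=-5 → posterior Normal(-343/124, 77/124)
obs 3: x=0 → posterior Normal(-343/179, 77/179)
obs 4: x=-1 → posterior Normal(-199/117, 77/234)
obs 5: x=5 → posterior Normal(-123/289, 77/289)
obs 6: x=-9/4 → posterior Normal(-987/1376, 77/344)
obs 7: x=9/4 → posterior Normal(-41/133, 11/57)
obs 8: x=-5/2 → posterior Normal(-521/908, 77/454)

k = 2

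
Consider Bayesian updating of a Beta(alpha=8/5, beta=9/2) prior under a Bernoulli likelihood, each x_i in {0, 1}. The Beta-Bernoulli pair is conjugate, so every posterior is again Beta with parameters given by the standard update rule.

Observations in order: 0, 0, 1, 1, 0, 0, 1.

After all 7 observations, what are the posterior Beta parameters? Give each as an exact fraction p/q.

obs 1: x=0 → posterior Beta(8/5, 11/2)
obs 2: x=0 → posterior Beta(8/5, 13/2)
obs 3: x=1 → posterior Beta(13/5, 13/2)
obs 4: x=1 → posterior Beta(18/5, 13/2)
obs 5: x=0 → posterior Beta(18/5, 15/2)
obs 6: x=0 → posterior Beta(18/5, 17/2)
obs 7: x=1 → posterior Beta(23/5, 17/2)

alpha=23/5, beta=17/2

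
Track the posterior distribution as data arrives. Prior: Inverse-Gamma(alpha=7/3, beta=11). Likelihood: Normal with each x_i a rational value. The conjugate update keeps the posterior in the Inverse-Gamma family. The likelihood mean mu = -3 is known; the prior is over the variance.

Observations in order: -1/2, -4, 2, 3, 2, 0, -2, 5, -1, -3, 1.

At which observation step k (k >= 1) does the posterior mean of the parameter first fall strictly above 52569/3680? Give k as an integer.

obs 1: x=-1/2 → posterior Inverse-Gamma(17/6, 113/8)
obs 2: x=-4 → posterior Inverse-Gamma(10/3, 117/8)
obs 3: x=2 → posterior Inverse-Gamma(23/6, 217/8)
obs 4: x=3 → posterior Inverse-Gamma(13/3, 361/8)
obs 5: x=2 → posterior Inverse-Gamma(29/6, 461/8)
obs 6: x=0 → posterior Inverse-Gamma(16/3, 497/8)
obs 7: x=-2 → posterior Inverse-Gamma(35/6, 501/8)
obs 8: x=5 → posterior Inverse-Gamma(19/3, 757/8)
obs 9: x=-1 → posterior Inverse-Gamma(41/6, 773/8)
obs 10: x=-3 → posterior Inverse-Gamma(22/3, 773/8)
obs 11: x=1 → posterior Inverse-Gamma(47/6, 837/8)

k = 5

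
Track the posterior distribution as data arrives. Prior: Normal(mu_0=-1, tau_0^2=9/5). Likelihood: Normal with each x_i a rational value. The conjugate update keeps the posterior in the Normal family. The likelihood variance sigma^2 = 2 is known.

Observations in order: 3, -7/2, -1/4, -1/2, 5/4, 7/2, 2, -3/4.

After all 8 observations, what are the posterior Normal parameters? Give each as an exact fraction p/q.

obs 1: x=3 → posterior Normal(17/19, 18/19)
obs 2: x=-7/2 → posterior Normal(-29/56, 9/14)
obs 3: x=-1/4 → posterior Normal(-67/148, 18/37)
obs 4: x=-1/2 → posterior Normal(-85/184, 9/23)
obs 5: x=5/4 → posterior Normal(-2/11, 18/55)
obs 6: x=7/2 → posterior Normal(43/128, 9/32)
obs 7: x=2 → posterior Normal(79/146, 18/73)
obs 8: x=-3/4 → posterior Normal(131/328, 9/41)

mu_0=131/328, tau_0^2=9/41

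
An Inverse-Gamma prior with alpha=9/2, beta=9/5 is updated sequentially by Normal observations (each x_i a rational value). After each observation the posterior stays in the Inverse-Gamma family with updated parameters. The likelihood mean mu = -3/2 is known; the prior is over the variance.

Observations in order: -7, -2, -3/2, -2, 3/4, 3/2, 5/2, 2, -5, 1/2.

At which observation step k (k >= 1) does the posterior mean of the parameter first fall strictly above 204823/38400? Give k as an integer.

k = 9

obs 1: x=-7 → posterior Inverse-Gamma(5, 677/40)
obs 2: x=-2 → posterior Inverse-Gamma(11/2, 341/20)
obs 3: x=-3/2 → posterior Inverse-Gamma(6, 341/20)
obs 4: x=-2 → posterior Inverse-Gamma(13/2, 687/40)
obs 5: x=3/4 → posterior Inverse-Gamma(7, 3153/160)
obs 6: x=3/2 → posterior Inverse-Gamma(15/2, 3873/160)
obs 7: x=5/2 → posterior Inverse-Gamma(8, 5153/160)
obs 8: x=2 → posterior Inverse-Gamma(17/2, 6133/160)
obs 9: x=-5 → posterior Inverse-Gamma(9, 7113/160)
obs 10: x=1/2 → posterior Inverse-Gamma(19/2, 7433/160)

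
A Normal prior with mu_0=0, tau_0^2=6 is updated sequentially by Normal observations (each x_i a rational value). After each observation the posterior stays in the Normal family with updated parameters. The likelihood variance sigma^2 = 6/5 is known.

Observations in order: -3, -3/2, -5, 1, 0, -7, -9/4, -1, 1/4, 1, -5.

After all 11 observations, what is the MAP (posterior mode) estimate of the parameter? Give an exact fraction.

obs 1: x=-3 → posterior Normal(-5/2, 1)
obs 2: x=-3/2 → posterior Normal(-45/22, 6/11)
obs 3: x=-5 → posterior Normal(-95/32, 3/8)
obs 4: x=1 → posterior Normal(-85/42, 2/7)
obs 5: x=0 → posterior Normal(-85/52, 3/13)
obs 6: x=-7 → posterior Normal(-5/2, 6/31)
obs 7: x=-9/4 → posterior Normal(-355/144, 1/6)
obs 8: x=-1 → posterior Normal(-375/164, 6/41)
obs 9: x=1/4 → posterior Normal(-185/92, 3/23)
obs 10: x=1 → posterior Normal(-175/102, 2/17)
obs 11: x=-5 → posterior Normal(-225/112, 3/28)

-225/112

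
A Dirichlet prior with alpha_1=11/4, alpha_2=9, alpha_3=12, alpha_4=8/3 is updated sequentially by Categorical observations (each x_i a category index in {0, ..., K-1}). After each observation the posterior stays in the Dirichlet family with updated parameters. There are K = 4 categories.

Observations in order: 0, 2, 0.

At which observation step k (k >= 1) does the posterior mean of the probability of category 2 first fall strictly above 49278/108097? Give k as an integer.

k = 2

obs 1: x=0 → posterior Dirichlet(15/4, 9, 12, 8/3)
obs 2: x=2 → posterior Dirichlet(15/4, 9, 13, 8/3)
obs 3: x=0 → posterior Dirichlet(19/4, 9, 13, 8/3)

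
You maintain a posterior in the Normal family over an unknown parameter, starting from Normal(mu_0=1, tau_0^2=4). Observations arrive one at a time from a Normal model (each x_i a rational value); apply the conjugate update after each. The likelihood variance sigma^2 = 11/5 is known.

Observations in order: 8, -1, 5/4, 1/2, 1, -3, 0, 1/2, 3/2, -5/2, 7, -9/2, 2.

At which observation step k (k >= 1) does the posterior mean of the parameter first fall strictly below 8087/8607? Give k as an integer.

obs 1: x=8 → posterior Normal(171/31, 44/31)
obs 2: x=-1 → posterior Normal(151/51, 44/51)
obs 3: x=5/4 → posterior Normal(176/71, 44/71)
obs 4: x=1/2 → posterior Normal(186/91, 44/91)
obs 5: x=1 → posterior Normal(206/111, 44/111)
obs 6: x=-3 → posterior Normal(146/131, 44/131)
obs 7: x=0 → posterior Normal(146/151, 44/151)
obs 8: x=1/2 → posterior Normal(52/57, 44/171)
obs 9: x=3/2 → posterior Normal(186/191, 44/191)
obs 10: x=-5/2 → posterior Normal(136/211, 44/211)
obs 11: x=7 → posterior Normal(92/77, 4/21)
obs 12: x=-9/2 → posterior Normal(186/251, 44/251)
obs 13: x=2 → posterior Normal(226/271, 44/271)

k = 8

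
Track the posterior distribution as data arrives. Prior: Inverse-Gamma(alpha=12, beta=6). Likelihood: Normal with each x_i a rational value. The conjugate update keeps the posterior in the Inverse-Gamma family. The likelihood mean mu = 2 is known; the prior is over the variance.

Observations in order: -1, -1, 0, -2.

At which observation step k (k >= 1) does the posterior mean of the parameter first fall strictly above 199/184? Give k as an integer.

obs 1: x=-1 → posterior Inverse-Gamma(25/2, 21/2)
obs 2: x=-1 → posterior Inverse-Gamma(13, 15)
obs 3: x=0 → posterior Inverse-Gamma(27/2, 17)
obs 4: x=-2 → posterior Inverse-Gamma(14, 25)

k = 2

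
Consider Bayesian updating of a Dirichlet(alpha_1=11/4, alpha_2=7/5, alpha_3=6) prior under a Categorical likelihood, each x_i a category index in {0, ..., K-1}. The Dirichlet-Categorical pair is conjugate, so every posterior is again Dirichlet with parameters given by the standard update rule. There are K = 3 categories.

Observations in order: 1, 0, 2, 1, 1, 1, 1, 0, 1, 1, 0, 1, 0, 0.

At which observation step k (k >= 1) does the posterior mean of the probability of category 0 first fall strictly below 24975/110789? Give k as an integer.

k = 7

obs 1: x=1 → posterior Dirichlet(11/4, 12/5, 6)
obs 2: x=0 → posterior Dirichlet(15/4, 12/5, 6)
obs 3: x=2 → posterior Dirichlet(15/4, 12/5, 7)
obs 4: x=1 → posterior Dirichlet(15/4, 17/5, 7)
obs 5: x=1 → posterior Dirichlet(15/4, 22/5, 7)
obs 6: x=1 → posterior Dirichlet(15/4, 27/5, 7)
obs 7: x=1 → posterior Dirichlet(15/4, 32/5, 7)
obs 8: x=0 → posterior Dirichlet(19/4, 32/5, 7)
obs 9: x=1 → posterior Dirichlet(19/4, 37/5, 7)
obs 10: x=1 → posterior Dirichlet(19/4, 42/5, 7)
obs 11: x=0 → posterior Dirichlet(23/4, 42/5, 7)
obs 12: x=1 → posterior Dirichlet(23/4, 47/5, 7)
obs 13: x=0 → posterior Dirichlet(27/4, 47/5, 7)
obs 14: x=0 → posterior Dirichlet(31/4, 47/5, 7)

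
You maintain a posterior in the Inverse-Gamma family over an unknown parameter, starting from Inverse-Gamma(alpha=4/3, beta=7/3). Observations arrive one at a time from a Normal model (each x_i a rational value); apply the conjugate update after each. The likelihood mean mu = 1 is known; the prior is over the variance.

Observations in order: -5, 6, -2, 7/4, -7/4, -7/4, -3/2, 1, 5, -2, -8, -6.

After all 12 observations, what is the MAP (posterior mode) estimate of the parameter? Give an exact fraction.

12077/800

obs 1: x=-5 → posterior Inverse-Gamma(11/6, 61/3)
obs 2: x=6 → posterior Inverse-Gamma(7/3, 197/6)
obs 3: x=-2 → posterior Inverse-Gamma(17/6, 112/3)
obs 4: x=7/4 → posterior Inverse-Gamma(10/3, 3611/96)
obs 5: x=-7/4 → posterior Inverse-Gamma(23/6, 1987/48)
obs 6: x=-7/4 → posterior Inverse-Gamma(13/3, 4337/96)
obs 7: x=-3/2 → posterior Inverse-Gamma(29/6, 4637/96)
obs 8: x=1 → posterior Inverse-Gamma(16/3, 4637/96)
obs 9: x=5 → posterior Inverse-Gamma(35/6, 5405/96)
obs 10: x=-2 → posterior Inverse-Gamma(19/3, 5837/96)
obs 11: x=-8 → posterior Inverse-Gamma(41/6, 9725/96)
obs 12: x=-6 → posterior Inverse-Gamma(22/3, 12077/96)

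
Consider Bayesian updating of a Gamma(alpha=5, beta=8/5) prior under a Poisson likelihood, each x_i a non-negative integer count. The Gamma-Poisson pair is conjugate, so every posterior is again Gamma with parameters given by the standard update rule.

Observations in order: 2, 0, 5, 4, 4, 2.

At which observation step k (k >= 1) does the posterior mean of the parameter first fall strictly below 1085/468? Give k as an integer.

k = 2

obs 1: x=2 → posterior Gamma(7, 13/5)
obs 2: x=0 → posterior Gamma(7, 18/5)
obs 3: x=5 → posterior Gamma(12, 23/5)
obs 4: x=4 → posterior Gamma(16, 28/5)
obs 5: x=4 → posterior Gamma(20, 33/5)
obs 6: x=2 → posterior Gamma(22, 38/5)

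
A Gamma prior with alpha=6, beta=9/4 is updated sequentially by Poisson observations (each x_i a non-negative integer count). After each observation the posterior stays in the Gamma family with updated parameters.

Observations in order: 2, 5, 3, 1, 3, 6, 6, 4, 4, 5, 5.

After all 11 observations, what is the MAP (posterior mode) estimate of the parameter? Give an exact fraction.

196/53

obs 1: x=2 → posterior Gamma(8, 13/4)
obs 2: x=5 → posterior Gamma(13, 17/4)
obs 3: x=3 → posterior Gamma(16, 21/4)
obs 4: x=1 → posterior Gamma(17, 25/4)
obs 5: x=3 → posterior Gamma(20, 29/4)
obs 6: x=6 → posterior Gamma(26, 33/4)
obs 7: x=6 → posterior Gamma(32, 37/4)
obs 8: x=4 → posterior Gamma(36, 41/4)
obs 9: x=4 → posterior Gamma(40, 45/4)
obs 10: x=5 → posterior Gamma(45, 49/4)
obs 11: x=5 → posterior Gamma(50, 53/4)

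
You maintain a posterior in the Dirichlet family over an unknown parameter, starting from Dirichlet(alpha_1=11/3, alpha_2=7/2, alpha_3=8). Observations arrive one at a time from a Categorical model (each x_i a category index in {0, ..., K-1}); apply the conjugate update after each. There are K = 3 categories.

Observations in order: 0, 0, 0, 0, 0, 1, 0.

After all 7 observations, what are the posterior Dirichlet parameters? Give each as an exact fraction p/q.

obs 1: x=0 → posterior Dirichlet(14/3, 7/2, 8)
obs 2: x=0 → posterior Dirichlet(17/3, 7/2, 8)
obs 3: x=0 → posterior Dirichlet(20/3, 7/2, 8)
obs 4: x=0 → posterior Dirichlet(23/3, 7/2, 8)
obs 5: x=0 → posterior Dirichlet(26/3, 7/2, 8)
obs 6: x=1 → posterior Dirichlet(26/3, 9/2, 8)
obs 7: x=0 → posterior Dirichlet(29/3, 9/2, 8)

alpha_1=29/3, alpha_2=9/2, alpha_3=8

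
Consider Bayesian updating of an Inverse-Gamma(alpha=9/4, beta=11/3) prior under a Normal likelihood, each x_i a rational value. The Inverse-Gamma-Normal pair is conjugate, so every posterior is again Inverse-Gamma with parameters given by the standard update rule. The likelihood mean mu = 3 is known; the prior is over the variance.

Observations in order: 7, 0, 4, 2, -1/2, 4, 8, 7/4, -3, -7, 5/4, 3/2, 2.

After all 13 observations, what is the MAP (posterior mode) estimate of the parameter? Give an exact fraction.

obs 1: x=7 → posterior Inverse-Gamma(11/4, 35/3)
obs 2: x=0 → posterior Inverse-Gamma(13/4, 97/6)
obs 3: x=4 → posterior Inverse-Gamma(15/4, 50/3)
obs 4: x=2 → posterior Inverse-Gamma(17/4, 103/6)
obs 5: x=-1/2 → posterior Inverse-Gamma(19/4, 559/24)
obs 6: x=4 → posterior Inverse-Gamma(21/4, 571/24)
obs 7: x=8 → posterior Inverse-Gamma(23/4, 871/24)
obs 8: x=7/4 → posterior Inverse-Gamma(25/4, 3559/96)
obs 9: x=-3 → posterior Inverse-Gamma(27/4, 5287/96)
obs 10: x=-7 → posterior Inverse-Gamma(29/4, 10087/96)
obs 11: x=5/4 → posterior Inverse-Gamma(31/4, 5117/48)
obs 12: x=3/2 → posterior Inverse-Gamma(33/4, 5171/48)
obs 13: x=2 → posterior Inverse-Gamma(35/4, 5195/48)

5195/468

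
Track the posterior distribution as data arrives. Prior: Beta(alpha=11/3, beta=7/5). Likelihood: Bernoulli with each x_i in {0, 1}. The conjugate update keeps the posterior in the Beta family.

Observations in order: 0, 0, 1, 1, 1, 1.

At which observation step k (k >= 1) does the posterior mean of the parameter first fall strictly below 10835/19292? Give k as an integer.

obs 1: x=0 → posterior Beta(11/3, 12/5)
obs 2: x=0 → posterior Beta(11/3, 17/5)
obs 3: x=1 → posterior Beta(14/3, 17/5)
obs 4: x=1 → posterior Beta(17/3, 17/5)
obs 5: x=1 → posterior Beta(20/3, 17/5)
obs 6: x=1 → posterior Beta(23/3, 17/5)

k = 2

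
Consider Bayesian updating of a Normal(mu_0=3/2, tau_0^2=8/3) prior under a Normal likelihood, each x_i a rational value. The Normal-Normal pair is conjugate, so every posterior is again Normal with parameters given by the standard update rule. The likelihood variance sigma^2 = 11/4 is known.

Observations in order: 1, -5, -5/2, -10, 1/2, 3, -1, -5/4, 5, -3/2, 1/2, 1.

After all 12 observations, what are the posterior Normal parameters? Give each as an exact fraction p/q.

mu_0=-557/834, tau_0^2=88/417

obs 1: x=1 → posterior Normal(163/130, 88/65)
obs 2: x=-5 → posterior Normal(-157/194, 88/97)
obs 3: x=-5/2 → posterior Normal(-317/258, 88/129)
obs 4: x=-10 → posterior Normal(-957/322, 88/161)
obs 5: x=1/2 → posterior Normal(-925/386, 88/193)
obs 6: x=3 → posterior Normal(-733/450, 88/225)
obs 7: x=-1 → posterior Normal(-797/514, 88/257)
obs 8: x=-5/4 → posterior Normal(-877/578, 88/289)
obs 9: x=5 → posterior Normal(-557/642, 88/321)
obs 10: x=-3/2 → posterior Normal(-653/706, 88/353)
obs 11: x=1/2 → posterior Normal(-621/770, 8/35)
obs 12: x=1 → posterior Normal(-557/834, 88/417)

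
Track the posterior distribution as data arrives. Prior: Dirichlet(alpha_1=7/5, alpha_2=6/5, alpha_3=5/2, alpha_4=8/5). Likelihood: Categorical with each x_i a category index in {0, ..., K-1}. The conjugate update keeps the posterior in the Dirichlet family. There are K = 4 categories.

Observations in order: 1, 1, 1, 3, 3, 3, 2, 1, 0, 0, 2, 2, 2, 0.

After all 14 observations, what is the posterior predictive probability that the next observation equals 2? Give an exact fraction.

65/207

obs 1: x=1 → posterior Dirichlet(7/5, 11/5, 5/2, 8/5)
obs 2: x=1 → posterior Dirichlet(7/5, 16/5, 5/2, 8/5)
obs 3: x=1 → posterior Dirichlet(7/5, 21/5, 5/2, 8/5)
obs 4: x=3 → posterior Dirichlet(7/5, 21/5, 5/2, 13/5)
obs 5: x=3 → posterior Dirichlet(7/5, 21/5, 5/2, 18/5)
obs 6: x=3 → posterior Dirichlet(7/5, 21/5, 5/2, 23/5)
obs 7: x=2 → posterior Dirichlet(7/5, 21/5, 7/2, 23/5)
obs 8: x=1 → posterior Dirichlet(7/5, 26/5, 7/2, 23/5)
obs 9: x=0 → posterior Dirichlet(12/5, 26/5, 7/2, 23/5)
obs 10: x=0 → posterior Dirichlet(17/5, 26/5, 7/2, 23/5)
obs 11: x=2 → posterior Dirichlet(17/5, 26/5, 9/2, 23/5)
obs 12: x=2 → posterior Dirichlet(17/5, 26/5, 11/2, 23/5)
obs 13: x=2 → posterior Dirichlet(17/5, 26/5, 13/2, 23/5)
obs 14: x=0 → posterior Dirichlet(22/5, 26/5, 13/2, 23/5)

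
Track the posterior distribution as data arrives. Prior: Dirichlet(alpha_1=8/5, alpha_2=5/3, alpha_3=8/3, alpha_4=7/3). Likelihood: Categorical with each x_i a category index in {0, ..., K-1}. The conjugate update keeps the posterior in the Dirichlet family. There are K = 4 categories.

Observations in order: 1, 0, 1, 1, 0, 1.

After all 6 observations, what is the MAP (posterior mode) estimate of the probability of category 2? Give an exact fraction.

25/154

obs 1: x=1 → posterior Dirichlet(8/5, 8/3, 8/3, 7/3)
obs 2: x=0 → posterior Dirichlet(13/5, 8/3, 8/3, 7/3)
obs 3: x=1 → posterior Dirichlet(13/5, 11/3, 8/3, 7/3)
obs 4: x=1 → posterior Dirichlet(13/5, 14/3, 8/3, 7/3)
obs 5: x=0 → posterior Dirichlet(18/5, 14/3, 8/3, 7/3)
obs 6: x=1 → posterior Dirichlet(18/5, 17/3, 8/3, 7/3)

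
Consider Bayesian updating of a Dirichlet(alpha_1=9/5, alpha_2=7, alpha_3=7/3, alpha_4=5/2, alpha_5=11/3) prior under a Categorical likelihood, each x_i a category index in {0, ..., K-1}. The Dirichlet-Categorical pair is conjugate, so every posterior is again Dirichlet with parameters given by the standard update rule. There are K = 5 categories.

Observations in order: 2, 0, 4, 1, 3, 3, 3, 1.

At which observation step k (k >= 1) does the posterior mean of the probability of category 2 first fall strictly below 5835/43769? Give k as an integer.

obs 1: x=2 → posterior Dirichlet(9/5, 7, 10/3, 5/2, 11/3)
obs 2: x=0 → posterior Dirichlet(14/5, 7, 10/3, 5/2, 11/3)
obs 3: x=4 → posterior Dirichlet(14/5, 7, 10/3, 5/2, 14/3)
obs 4: x=1 → posterior Dirichlet(14/5, 8, 10/3, 5/2, 14/3)
obs 5: x=3 → posterior Dirichlet(14/5, 8, 10/3, 7/2, 14/3)
obs 6: x=3 → posterior Dirichlet(14/5, 8, 10/3, 9/2, 14/3)
obs 7: x=3 → posterior Dirichlet(14/5, 8, 10/3, 11/2, 14/3)
obs 8: x=1 → posterior Dirichlet(14/5, 9, 10/3, 11/2, 14/3)

k = 8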